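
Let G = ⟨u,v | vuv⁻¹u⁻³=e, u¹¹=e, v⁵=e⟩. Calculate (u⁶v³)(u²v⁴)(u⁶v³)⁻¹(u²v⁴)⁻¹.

[(u⁶v³), (u²v⁴)] = (u⁶v³)·(u²v⁴)·(u⁶v³)⁻¹·(u²v⁴)⁻¹.
  (u⁶v³) · (u²v⁴) = u⁵v²
  (u⁵v²) · (uv²) = u³v⁴
  (u³v⁴) · (u⁵v) = u

Answer: u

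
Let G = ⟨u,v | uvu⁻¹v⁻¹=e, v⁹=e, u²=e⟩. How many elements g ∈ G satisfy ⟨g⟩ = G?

G is cyclic of order 18. An element generates G iff its order is 18, and a cyclic group of order 18 has exactly φ(18) = 6 such elements.

Answer: 6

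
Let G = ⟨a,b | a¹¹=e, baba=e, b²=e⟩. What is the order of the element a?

Compute successive powers until reaching e:
  a¹ = a, a² = a², a³ = a³, a⁴ = a⁴, a⁵ = a⁵, a⁶ = a⁶, a⁷ = a⁷, a⁸ = a⁸, a⁹ = a⁹, a¹⁰ = a¹⁰, a¹¹ = e.
The smallest positive k with aᵏ = e is 11.

Answer: 11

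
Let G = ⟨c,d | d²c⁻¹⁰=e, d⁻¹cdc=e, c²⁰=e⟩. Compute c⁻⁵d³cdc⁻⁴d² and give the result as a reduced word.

Multiply left to right, reducing at each step:
  (c¹⁵) · d³ = c⁵d
  (c⁵d) · c = c⁴d
  (c⁴d) · d = c¹⁴
  (c¹⁴) · c⁻⁴ = c¹⁰
  (c¹⁰) · d² = e

Answer: e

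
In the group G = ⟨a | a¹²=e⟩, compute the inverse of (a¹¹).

The order of (a¹¹) is 12 (smallest k with (a¹¹)ᵏ = e), so (a¹¹)⁻¹ = (a¹¹)¹¹ = a.
Check: (a¹¹) · a → (a¹¹) · a = e, giving e as required.

Answer: a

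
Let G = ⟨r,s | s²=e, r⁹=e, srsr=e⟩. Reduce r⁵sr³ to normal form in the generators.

Multiply left to right, reducing at each step:
  (r⁵) · s = r⁵s
  (r⁵s) · r³ = r²s

Answer: r²s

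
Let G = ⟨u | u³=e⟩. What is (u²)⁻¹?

The order of (u²) is 3 (smallest k with (u²)ᵏ = e), so (u²)⁻¹ = (u²)² = u.
Check: (u²) · u → (u²) · u = e, giving e as required.

Answer: u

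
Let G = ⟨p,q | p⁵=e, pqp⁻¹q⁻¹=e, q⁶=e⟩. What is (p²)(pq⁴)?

Compute (p²) · (pq⁴) by multiplying left to right and reducing via the relations at each step:
  (p²) · p = p³
  (p³) · q⁴ = p³q⁴

Answer: p³q⁴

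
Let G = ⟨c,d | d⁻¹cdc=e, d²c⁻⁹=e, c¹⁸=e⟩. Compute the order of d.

Compute successive powers until reaching e:
  d¹ = d, d² = c⁹, d³ = d⁻¹, d⁴ = e.
The smallest positive k with dᵏ = e is 4.

Answer: 4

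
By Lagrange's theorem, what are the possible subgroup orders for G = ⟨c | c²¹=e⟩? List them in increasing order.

|G| = 21 = 3 · 7. By Lagrange's theorem the order of any subgroup divides 21; the divisors of 21 are 1, 3, 7, 21.

Answer: 1, 3, 7, 21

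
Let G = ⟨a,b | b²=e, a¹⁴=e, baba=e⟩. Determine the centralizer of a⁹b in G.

⟨a⁹b⟩ ⊆ C_G(a⁹b) since powers of a⁹b commute with a⁹b; so |C_G(a⁹b)| ≥ |⟨a⁹b⟩| = 2.
By orbit–stabilizer, |C_G(a⁹b)| = |G| / |conj. class of a⁹b| = 28 / 7 = 4.
The 4 elements commuting with a⁹b are {e, a⁷, a²b, a⁹b}.

Answer: {e, a⁷, a²b, a⁹b}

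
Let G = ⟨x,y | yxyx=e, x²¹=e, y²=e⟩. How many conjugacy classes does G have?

The conjugacy classes (representative and size) are:
  [e] (size 1), [x²⁰] (size 2), [x²] (size 2), [x³] (size 2), [x¹⁷] (size 2), [x⁵] (size 2), [x⁶] (size 2), [x⁷] (size 2), [x⁸] (size 2), [x⁹] (size 2), [x¹⁰] (size 2), [y] (size 21).
Class equation: 1 + 2 + 2 + 2 + 2 + 2 + 2 + 2 + 2 + 2 + 2 + 21 = 42 = |G|. So G has 12 conjugacy classes.

Answer: 12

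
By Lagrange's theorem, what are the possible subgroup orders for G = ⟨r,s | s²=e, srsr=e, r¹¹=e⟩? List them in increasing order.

|G| = 22 = 2 · 11. By Lagrange's theorem the order of any subgroup divides 22; the divisors of 22 are 1, 2, 11, 22.

Answer: 1, 2, 11, 22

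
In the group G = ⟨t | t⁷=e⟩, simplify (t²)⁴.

Compute successive powers of (t²), reducing at each step:
  (t²)²: (t²) · t² = t⁴
  (t²)³: (t⁴) · t² = t⁶
  (t²)⁴: (t⁶) · t² = t

Answer: t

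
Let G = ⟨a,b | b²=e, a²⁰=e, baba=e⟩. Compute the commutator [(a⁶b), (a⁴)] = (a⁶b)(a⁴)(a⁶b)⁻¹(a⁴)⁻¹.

[(a⁶b), (a⁴)] = (a⁶b)·(a⁴)·(a⁶b)⁻¹·(a⁴)⁻¹.
  (a⁶b) · (a⁴) = a²b
  (a²b) · (a⁶b) = a¹⁶
  (a¹⁶) · (a¹⁶) = a¹²

Answer: a¹²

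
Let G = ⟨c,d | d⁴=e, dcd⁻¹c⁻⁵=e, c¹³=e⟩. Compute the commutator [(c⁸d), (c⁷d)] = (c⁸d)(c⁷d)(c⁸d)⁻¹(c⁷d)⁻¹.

[(c⁸d), (c⁷d)] = (c⁸d)·(c⁷d)·(c⁸d)⁻¹·(c⁷d)⁻¹.
  (c⁸d) · (c⁷d) = c⁴d²
  (c⁴d²) · (cd³) = c³d
  (c³d) · (c⁹d³) = c⁹

Answer: c⁹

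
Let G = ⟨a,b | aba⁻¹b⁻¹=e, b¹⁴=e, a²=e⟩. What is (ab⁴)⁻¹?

The order of (ab⁴) is 14 (smallest k with (ab⁴)ᵏ = e), so (ab⁴)⁻¹ = (ab⁴)¹³ = ab¹⁰.
Check: (ab⁴) · (ab¹⁰) → (ab⁴) · a = b⁴;   (b⁴) · b¹⁰ = e, giving e as required.

Answer: ab¹⁰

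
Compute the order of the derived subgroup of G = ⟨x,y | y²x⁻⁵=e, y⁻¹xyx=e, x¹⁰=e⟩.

G' = [G, G] is generated by all commutators. The generator-pair commutators are: [x, y] = x².
The subgroup they normally generate is {e, x², x⁴, x⁶, x⁸}, of order 5.
Check: |G/G'| = 20/5 = 4 is the order of the abelianisation.

Answer: 5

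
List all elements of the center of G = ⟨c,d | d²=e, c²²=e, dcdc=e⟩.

An element z ∈ Z(G) iff z commutes with every generator.
For example c¹¹ is central: (c¹¹)·c = c¹² = c·(c¹¹); (c¹¹)·d = c¹¹d = d·(c¹¹).
Whereas c ∉ Z(G) since c·d = cd ≠ c²¹d = d·c.
Checking each of the 44 elements this way gives Z(G) = {e, c¹¹}, of order 2.

Answer: {e, c¹¹}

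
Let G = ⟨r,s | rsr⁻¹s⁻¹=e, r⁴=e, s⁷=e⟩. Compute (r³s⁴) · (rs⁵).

Compute (r³s⁴) · (rs⁵) by multiplying left to right and reducing via the relations at each step:
  (r³s⁴) · r = s⁴
  (s⁴) · s⁵ = s²

Answer: s²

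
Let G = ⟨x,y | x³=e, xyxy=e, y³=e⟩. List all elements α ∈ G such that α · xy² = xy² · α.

⟨xy²⟩ ⊆ C_G(xy²) since powers of xy² commute with xy²; so |C_G(xy²)| ≥ |⟨xy²⟩| = 3.
By orbit–stabilizer, |C_G(xy²)| = |G| / |conj. class of xy²| = 12 / 4 = 3.
The 3 elements commuting with xy² are {e, xy², yx²}.

Answer: {e, xy², yx²}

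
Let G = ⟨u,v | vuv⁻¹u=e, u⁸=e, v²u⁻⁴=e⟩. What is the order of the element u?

Compute successive powers until reaching e:
  u¹ = u, u² = u², u³ = u³, u⁴ = u⁴, u⁵ = u⁵, u⁶ = u⁶, u⁷ = u⁷, u⁸ = e.
The smallest positive k with uᵏ = e is 8.

Answer: 8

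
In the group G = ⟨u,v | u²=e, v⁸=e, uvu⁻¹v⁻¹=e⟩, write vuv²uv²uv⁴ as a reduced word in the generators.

Multiply left to right, reducing at each step:
  v · u = uv
  (uv) · v² = uv³
  (uv³) · u = v³
  (v³) · v² = v⁵
  (v⁵) · u = uv⁵
  (uv⁵) · v⁴ = uv

Answer: uv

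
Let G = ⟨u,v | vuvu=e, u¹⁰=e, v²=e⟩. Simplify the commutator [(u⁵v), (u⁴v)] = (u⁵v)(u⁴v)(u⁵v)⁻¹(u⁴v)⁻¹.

[(u⁵v), (u⁴v)] = (u⁵v)·(u⁴v)·(u⁵v)⁻¹·(u⁴v)⁻¹.
  (u⁵v) · (u⁴v) = u
  u · (u⁵v) = u⁶v
  (u⁶v) · (u⁴v) = u²

Answer: u²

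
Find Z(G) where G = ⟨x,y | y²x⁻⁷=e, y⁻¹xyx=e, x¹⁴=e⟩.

An element z ∈ Z(G) iff z commutes with every generator.
For example x⁷ is central: (x⁷)·x = x⁸ = x·(x⁷); (x⁷)·y = y⁻¹ = y·(x⁷).
Whereas x ∉ Z(G) since x·y = xy ≠ x⁶y⁻¹ = y·x.
Checking each of the 28 elements this way gives Z(G) = {e, x⁷}, of order 2.

Answer: {e, x⁷}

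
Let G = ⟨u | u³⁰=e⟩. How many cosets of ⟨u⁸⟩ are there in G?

First find ord(u⁸) by computing successive powers:
  (u⁸)¹ = u⁸, (u⁸)² = u¹⁶, (u⁸)³ = u²⁴, (u⁸)⁴ = u², (u⁸)⁵ = u¹⁰, (u⁸)⁶ = u¹⁸, (u⁸)⁷ = u²⁶, (u⁸)⁸ = u⁴, (u⁸)⁹ = u¹², (u⁸)¹⁰ = u²⁰, (u⁸)¹¹ = u²⁸, (u⁸)¹² = u⁶, (u⁸)¹³ = u¹⁴, (u⁸)¹⁴ = u²², (u⁸)¹⁵ = e.
So |⟨u⁸⟩| = ord(u⁸) = 15. With |G| = 30, by Lagrange [G : ⟨u⁸⟩] = 30/15 = 2.

Answer: 2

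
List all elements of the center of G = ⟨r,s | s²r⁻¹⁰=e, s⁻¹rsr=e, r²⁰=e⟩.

An element z ∈ Z(G) iff z commutes with every generator.
For example r¹⁰ is central: (r¹⁰)·r = r¹¹ = r·(r¹⁰); (r¹⁰)·s = s⁻¹ = s·(r¹⁰).
Whereas r ∉ Z(G) since r·s = rs ≠ r⁹s⁻¹ = s·r.
Checking each of the 40 elements this way gives Z(G) = {e, r¹⁰}, of order 2.

Answer: {e, r¹⁰}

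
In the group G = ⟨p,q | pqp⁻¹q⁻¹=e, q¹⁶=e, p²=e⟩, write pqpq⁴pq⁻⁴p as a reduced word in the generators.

Multiply left to right, reducing at each step:
  p · q = pq
  (pq) · p = q
  q · q⁴ = q⁵
  (q⁵) · p = pq⁵
  (pq⁵) · q⁻⁴ = pq
  (pq) · p = q

Answer: q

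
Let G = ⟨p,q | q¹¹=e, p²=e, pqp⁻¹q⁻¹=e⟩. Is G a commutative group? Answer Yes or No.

Each pair of generators commutes: p·q = pq = q·p. Since the generators pairwise commute, every element of G commutes with every other, so G is abelian.

Answer: Yes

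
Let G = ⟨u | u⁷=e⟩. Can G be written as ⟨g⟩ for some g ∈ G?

|G| = 7. The element u has order 7 (its powers give 7 distinct elements), so ⟨u⟩ = G and G is cyclic.

Answer: Yes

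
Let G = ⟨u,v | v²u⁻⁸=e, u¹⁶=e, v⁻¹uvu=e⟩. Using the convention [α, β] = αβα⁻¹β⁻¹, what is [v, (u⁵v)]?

[v, (u⁵v)] = v·(u⁵v)·v⁻¹·(u⁵v)⁻¹.
  v · (u⁵v) = u³
  (u³) · (v⁻¹) = u³v⁻¹
  (u³v⁻¹) · (u⁵v⁻¹) = u⁶

Answer: u⁶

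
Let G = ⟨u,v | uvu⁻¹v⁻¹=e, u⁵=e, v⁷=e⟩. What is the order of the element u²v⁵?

Compute successive powers until reaching e:
  (u²v⁵)¹ = u²v⁵, (u²v⁵)² = u⁴v³, (u²v⁵)³ = uv, (u²v⁵)⁴ = u³v⁶, (u²v⁵)⁵ = v⁴, (u²v⁵)⁶ = u²v², (u²v⁵)⁷ = u⁴, (u²v⁵)⁸ = uv⁵, (u²v⁵)⁹ = u³v³, (u²v⁵)¹⁰ = v, (u²v⁵)¹¹ = u²v⁶, (u²v⁵)¹² = u⁴v⁴, (u²v⁵)¹³ = uv², (u²v⁵)¹⁴ = u³, (u²v⁵)¹⁵ = v⁵, (u²v⁵)¹⁶ = u²v³, (u²v⁵)¹⁷ = u⁴v, (u²v⁵)¹⁸ = uv⁶, (u²v⁵)¹⁹ = u³v⁴, (u²v⁵)²⁰ = v², (u²v⁵)²¹ = u², (u²v⁵)²² = u⁴v⁵, (u²v⁵)²³ = uv³, (u²v⁵)²⁴ = u³v, (u²v⁵)²⁵ = v⁶, (u²v⁵)²⁶ = u²v⁴, (u²v⁵)²⁷ = u⁴v², (u²v⁵)²⁸ = u, (u²v⁵)²⁹ = u³v⁵, (u²v⁵)³⁰ = v³, (u²v⁵)³¹ = u²v, (u²v⁵)³² = u⁴v⁶, (u²v⁵)³³ = uv⁴, (u²v⁵)³⁴ = u³v², (u²v⁵)³⁵ = e.
The smallest positive k with (u²v⁵)ᵏ = e is 35.

Answer: 35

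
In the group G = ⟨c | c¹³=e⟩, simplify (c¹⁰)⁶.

Compute successive powers of (c¹⁰), reducing at each step:
  (c¹⁰)²: (c¹⁰) · c¹⁰ = c⁷
  (c¹⁰)³: (c⁷) · c¹⁰ = c⁴
  (c¹⁰)⁴: (c⁴) · c¹⁰ = c
  (c¹⁰)⁵: c · c¹⁰ = c¹¹
  (c¹⁰)⁶: (c¹¹) · c¹⁰ = c⁸

Answer: c⁸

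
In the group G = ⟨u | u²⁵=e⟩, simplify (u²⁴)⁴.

Compute successive powers of (u²⁴), reducing at each step:
  (u²⁴)²: (u²⁴) · u²⁴ = u²³
  (u²⁴)³: (u²³) · u²⁴ = u²²
  (u²⁴)⁴: (u²²) · u²⁴ = u²¹

Answer: u²¹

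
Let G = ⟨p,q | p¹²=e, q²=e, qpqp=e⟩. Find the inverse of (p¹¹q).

The order of (p¹¹q) is 2 (smallest k with (p¹¹q)ᵏ = e), so (p¹¹q)⁻¹ = (p¹¹q)¹ = p¹¹q.
Check: (p¹¹q) · (p¹¹q) → (p¹¹q) · p¹¹ = q;   q · q = e, giving e as required.

Answer: p¹¹q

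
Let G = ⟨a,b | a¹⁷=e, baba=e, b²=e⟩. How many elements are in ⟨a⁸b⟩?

|⟨a⁸b⟩| equals the order of a⁸b. Compute successive powers until reaching e:
  (a⁸b)¹ = a⁸b, (a⁸b)² = e.
The smallest positive k with (a⁸b)ᵏ = e is 2, so |⟨a⁸b⟩| = 2.

Answer: 2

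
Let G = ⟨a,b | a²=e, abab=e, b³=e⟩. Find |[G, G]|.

G' = [G, G] is generated by all commutators. The generator-pair commutators are: [a, b] = b.
The subgroup they normally generate is {e, b, b²}, of order 3.
Check: |G/G'| = 6/3 = 2 is the order of the abelianisation.

Answer: 3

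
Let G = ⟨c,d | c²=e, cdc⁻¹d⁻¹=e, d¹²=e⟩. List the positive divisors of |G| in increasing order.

|G| = 24 = 2³ · 3. By Lagrange's theorem the order of any subgroup divides 24; the divisors of 24 are 1, 2, 3, 4, 6, 8, 12, 24.

Answer: 1, 2, 3, 4, 6, 8, 12, 24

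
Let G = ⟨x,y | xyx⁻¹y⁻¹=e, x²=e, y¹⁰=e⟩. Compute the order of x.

Compute successive powers until reaching e:
  x¹ = x, x² = e.
The smallest positive k with xᵏ = e is 2.

Answer: 2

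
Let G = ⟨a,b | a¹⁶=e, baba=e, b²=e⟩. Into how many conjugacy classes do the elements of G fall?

The conjugacy classes (representative and size) are:
  [e] (size 1), [a¹⁵] (size 2), [a²] (size 2), [a³] (size 2), [a¹²] (size 2), [a⁵] (size 2), [a⁶] (size 2), [a⁷] (size 2), [a⁸] (size 1), [a²b] (size 8), [a¹⁵b] (size 8).
Class equation: 1 + 2 + 2 + 2 + 2 + 2 + 2 + 2 + 1 + 8 + 8 = 32 = |G|. So G has 11 conjugacy classes.

Answer: 11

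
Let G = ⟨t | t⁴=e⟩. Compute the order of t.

Compute successive powers until reaching e:
  t¹ = t, t² = t², t³ = t³, t⁴ = e.
The smallest positive k with tᵏ = e is 4.

Answer: 4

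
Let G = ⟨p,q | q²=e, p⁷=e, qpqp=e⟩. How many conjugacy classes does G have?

The conjugacy classes (representative and size) are:
  [e] (size 1), [p⁶] (size 2), [p⁵] (size 2), [p⁴] (size 2), [pq] (size 7).
Class equation: 1 + 2 + 2 + 2 + 7 = 14 = |G|. So G has 5 conjugacy classes.

Answer: 5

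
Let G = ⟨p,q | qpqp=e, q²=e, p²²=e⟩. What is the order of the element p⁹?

Compute successive powers until reaching e:
  (p⁹)¹ = p⁹, (p⁹)² = p¹⁸, (p⁹)³ = p⁵, (p⁹)⁴ = p¹⁴, (p⁹)⁵ = p, (p⁹)⁶ = p¹⁰, (p⁹)⁷ = p¹⁹, (p⁹)⁸ = p⁶, (p⁹)⁹ = p¹⁵, (p⁹)¹⁰ = p², (p⁹)¹¹ = p¹¹, (p⁹)¹² = p²⁰, (p⁹)¹³ = p⁷, (p⁹)¹⁴ = p¹⁶, (p⁹)¹⁵ = p³, (p⁹)¹⁶ = p¹², (p⁹)¹⁷ = p²¹, (p⁹)¹⁸ = p⁸, (p⁹)¹⁹ = p¹⁷, (p⁹)²⁰ = p⁴, (p⁹)²¹ = p¹³, (p⁹)²² = e.
The smallest positive k with (p⁹)ᵏ = e is 22.

Answer: 22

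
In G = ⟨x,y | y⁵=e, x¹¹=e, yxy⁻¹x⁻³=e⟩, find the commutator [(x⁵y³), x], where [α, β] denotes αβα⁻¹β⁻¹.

[(x⁵y³), x] = (x⁵y³)·x·(x⁵y³)⁻¹·x⁻¹.
  (x⁵y³) · x = x¹⁰y³
  (x¹⁰y³) · (x¹⁰y²) = x⁵
  (x⁵) · (x¹⁰) = x⁴

Answer: x⁴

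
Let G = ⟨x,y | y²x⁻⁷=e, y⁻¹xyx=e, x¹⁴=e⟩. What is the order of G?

Enumerate words in the generators, reducing via the relations: the distinct elements are
  {e, x, y, xy, x², x³, x⁴, x⁵, x⁶, x⁷, x⁸, x⁹, x²y, x³y, x¹², x¹³, x¹¹, x¹⁰, x⁴y, x⁵y, x⁶y, y⁻¹, xy⁻¹, x²y⁻¹, x³y⁻¹, x⁴y⁻¹, x⁵y⁻¹, x⁶y⁻¹}.
No further products give new elements, so |G| = 28.

Answer: 28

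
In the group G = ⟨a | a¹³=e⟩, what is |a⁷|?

Compute successive powers until reaching e:
  (a⁷)¹ = a⁷, (a⁷)² = a, (a⁷)³ = a⁸, (a⁷)⁴ = a², (a⁷)⁵ = a⁹, (a⁷)⁶ = a³, (a⁷)⁷ = a¹⁰, (a⁷)⁸ = a⁴, (a⁷)⁹ = a¹¹, (a⁷)¹⁰ = a⁵, (a⁷)¹¹ = a¹², (a⁷)¹² = a⁶, (a⁷)¹³ = e.
The smallest positive k with (a⁷)ᵏ = e is 13.

Answer: 13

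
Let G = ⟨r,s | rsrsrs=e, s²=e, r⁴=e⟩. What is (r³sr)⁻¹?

The order of (r³sr) is 2 (smallest k with (r³sr)ᵏ = e), so (r³sr)⁻¹ = (r³sr)¹ = r³sr.
Check: (r³sr) · (r³sr) → (r³sr) · r³ = r³s;   (r³s) · s = r³;   (r³) · r = e, giving e as required.

Answer: r³sr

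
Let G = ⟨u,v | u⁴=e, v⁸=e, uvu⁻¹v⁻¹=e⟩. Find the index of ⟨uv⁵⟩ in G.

First find ord(uv⁵) by computing successive powers:
  (uv⁵)¹ = uv⁵, (uv⁵)² = u²v², (uv⁵)³ = u³v⁷, (uv⁵)⁴ = v⁴, (uv⁵)⁵ = uv, (uv⁵)⁶ = u²v⁶, (uv⁵)⁷ = u³v³, (uv⁵)⁸ = e.
So |⟨uv⁵⟩| = ord(uv⁵) = 8. With |G| = 32, by Lagrange [G : ⟨uv⁵⟩] = 32/8 = 4.

Answer: 4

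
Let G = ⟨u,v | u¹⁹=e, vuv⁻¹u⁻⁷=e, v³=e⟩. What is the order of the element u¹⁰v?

Compute successive powers until reaching e:
  (u¹⁰v)¹ = u¹⁰v, (u¹⁰v)² = u⁴v², (u¹⁰v)³ = e.
The smallest positive k with (u¹⁰v)ᵏ = e is 3.

Answer: 3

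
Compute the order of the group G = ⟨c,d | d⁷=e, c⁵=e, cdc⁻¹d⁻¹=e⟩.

Enumerate words in the generators, reducing via the relations: the distinct elements are
  {c, d, e, cd, c², c³, c⁴, d², d³, d⁴, d⁵, d⁶, cd², cd³, cd⁴, cd⁵, cd⁶, c²d, c³d, c⁴d, c²d², c²d³, c²d⁴, c²d⁵, c²d⁶, c³d², c³d³, c³d⁴, c³d⁵, c³d⁶, c⁴d², c⁴d³, c⁴d⁴, c⁴d⁵, c⁴d⁶}.
No further products give new elements, so |G| = 35.

Answer: 35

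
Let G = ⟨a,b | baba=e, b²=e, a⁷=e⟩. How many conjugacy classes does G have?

The conjugacy classes (representative and size) are:
  [e] (size 1), [a⁶] (size 2), [a⁵] (size 2), [a⁴] (size 2), [ab] (size 7).
Class equation: 1 + 2 + 2 + 2 + 7 = 14 = |G|. So G has 5 conjugacy classes.

Answer: 5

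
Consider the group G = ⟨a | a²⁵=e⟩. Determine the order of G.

G is generated by a single element, so G is cyclic. The relator gives a²⁵ = e and no smaller power is forced to be e, so the 25 powers {a, e, a², a³, a⁴, a⁵, a⁶, a⁷, a⁸, a⁹, a²², a²³, a²¹, a²⁰, a²⁴, a¹², a¹³, a¹¹, a¹⁰, a¹⁴, a¹⁵, a¹⁶, a¹⁷, a¹⁸, a¹⁹} are distinct. Hence |G| = 25.

Answer: 25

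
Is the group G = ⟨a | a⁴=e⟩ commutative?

G has a single generator, so G is cyclic and hence abelian.

Answer: Yes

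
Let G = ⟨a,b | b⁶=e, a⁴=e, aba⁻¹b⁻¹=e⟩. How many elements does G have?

Enumerate words in the generators, reducing via the relations: the distinct elements are
  {a, b, e, ab, a², a³, b², b³, b⁴, b⁵, ab², ab³, ab⁴, ab⁵, a²b, a³b, a²b², a²b³, a²b⁴, a²b⁵, a³b², a³b³, a³b⁴, a³b⁵}.
No further products give new elements, so |G| = 24.

Answer: 24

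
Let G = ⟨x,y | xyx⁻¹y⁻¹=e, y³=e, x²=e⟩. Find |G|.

Enumerate words in the generators, reducing via the relations: the distinct elements are
  {e, x, y, xy, y², xy²}.
No further products give new elements, so |G| = 6.

Answer: 6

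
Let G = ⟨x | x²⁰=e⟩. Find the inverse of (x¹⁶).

The order of (x¹⁶) is 5 (smallest k with (x¹⁶)ᵏ = e), so (x¹⁶)⁻¹ = (x¹⁶)⁴ = x⁴.
Check: (x¹⁶) · (x⁴) → (x¹⁶) · x⁴ = e, giving e as required.

Answer: x⁴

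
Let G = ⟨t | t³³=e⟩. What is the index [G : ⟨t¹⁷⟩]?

First find ord(t¹⁷) by computing successive powers:
  (t¹⁷)¹ = t¹⁷, (t¹⁷)² = t, (t¹⁷)³ = t¹⁸, (t¹⁷)⁴ = t², (t¹⁷)⁵ = t¹⁹, (t¹⁷)⁶ = t³, (t¹⁷)⁷ = t²⁰, (t¹⁷)⁸ = t⁴, (t¹⁷)⁹ = t²¹, (t¹⁷)¹⁰ = t⁵, (t¹⁷)¹¹ = t²², (t¹⁷)¹² = t⁶, (t¹⁷)¹³ = t²³, (t¹⁷)¹⁴ = t⁷, (t¹⁷)¹⁵ = t²⁴, (t¹⁷)¹⁶ = t⁸, (t¹⁷)¹⁷ = t²⁵, (t¹⁷)¹⁸ = t⁹, (t¹⁷)¹⁹ = t²⁶, (t¹⁷)²⁰ = t¹⁰, (t¹⁷)²¹ = t²⁷, (t¹⁷)²² = t¹¹, (t¹⁷)²³ = t²⁸, (t¹⁷)²⁴ = t¹², (t¹⁷)²⁵ = t²⁹, (t¹⁷)²⁶ = t¹³, (t¹⁷)²⁷ = t³⁰, (t¹⁷)²⁸ = t¹⁴, (t¹⁷)²⁹ = t³¹, (t¹⁷)³⁰ = t¹⁵, (t¹⁷)³¹ = t³², (t¹⁷)³² = t¹⁶, (t¹⁷)³³ = e.
So |⟨t¹⁷⟩| = ord(t¹⁷) = 33. With |G| = 33, by Lagrange [G : ⟨t¹⁷⟩] = 33/33 = 1.

Answer: 1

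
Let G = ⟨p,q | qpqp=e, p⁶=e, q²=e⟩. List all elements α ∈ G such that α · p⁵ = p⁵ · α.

⟨p⁵⟩ ⊆ C_G(p⁵) since powers of p⁵ commute with p⁵; so |C_G(p⁵)| ≥ |⟨p⁵⟩| = 6.
By orbit–stabilizer, |C_G(p⁵)| = |G| / |conj. class of p⁵| = 12 / 2 = 6.
The 6 elements commuting with p⁵ are {e, p, p², p³, p⁴, p⁵}.

Answer: {e, p, p², p³, p⁴, p⁵}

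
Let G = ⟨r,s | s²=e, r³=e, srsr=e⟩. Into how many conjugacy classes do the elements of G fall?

The conjugacy classes (representative and size) are:
  [e] (size 1), [r] (size 2), [rs] (size 3).
Class equation: 1 + 2 + 3 = 6 = |G|. So G has 3 conjugacy classes.

Answer: 3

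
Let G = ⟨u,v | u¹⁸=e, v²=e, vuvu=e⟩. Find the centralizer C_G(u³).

⟨u³⟩ ⊆ C_G(u³) since powers of u³ commute with u³; so |C_G(u³)| ≥ |⟨u³⟩| = 6.
By orbit–stabilizer, |C_G(u³)| = |G| / |conj. class of u³| = 36 / 2 = 18.
The 18 elements commuting with u³ are {e, u, u², u³, u⁴, u⁵, u⁶, u⁷, u⁸, u⁹, u¹⁰, u¹¹, u¹², u¹³, u¹⁴, u¹⁵, u¹⁶, u¹⁷}.

Answer: {e, u, u², u³, u⁴, u⁵, u⁶, u⁷, u⁸, u⁹, u¹⁰, u¹¹, u¹², u¹³, u¹⁴, u¹⁵, u¹⁶, u¹⁷}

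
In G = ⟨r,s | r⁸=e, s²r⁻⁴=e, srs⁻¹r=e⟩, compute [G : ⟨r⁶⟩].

First find ord(r⁶) by computing successive powers:
  (r⁶)¹ = r⁶, (r⁶)² = r⁴, (r⁶)³ = r², (r⁶)⁴ = e.
So |⟨r⁶⟩| = ord(r⁶) = 4. With |G| = 16, by Lagrange [G : ⟨r⁶⟩] = 16/4 = 4.

Answer: 4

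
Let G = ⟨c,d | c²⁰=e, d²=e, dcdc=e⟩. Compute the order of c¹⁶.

Compute successive powers until reaching e:
  (c¹⁶)¹ = c¹⁶, (c¹⁶)² = c¹², (c¹⁶)³ = c⁸, (c¹⁶)⁴ = c⁴, (c¹⁶)⁵ = e.
The smallest positive k with (c¹⁶)ᵏ = e is 5.

Answer: 5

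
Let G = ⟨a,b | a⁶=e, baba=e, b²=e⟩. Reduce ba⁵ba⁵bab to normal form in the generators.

Multiply left to right, reducing at each step:
  b · a⁵ = ab
  (ab) · b = a
  a · a⁵ = e
  e · b = b
  b · a = a⁵b
  (a⁵b) · b = a⁵

Answer: a⁵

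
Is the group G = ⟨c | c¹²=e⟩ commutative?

G has a single generator, so G is cyclic and hence abelian.

Answer: Yes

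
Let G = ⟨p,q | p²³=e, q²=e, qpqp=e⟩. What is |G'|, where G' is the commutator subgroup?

G' = [G, G] is generated by all commutators. The generator-pair commutators are: [p, q] = p².
The subgroup they normally generate is {e, p, p², p³, p⁴, p⁵, p⁶, p⁷, p⁸, p⁹, p¹⁰, p¹¹, p¹², p¹³, p¹⁴, p¹⁵, p¹⁶, p¹⁷, p¹⁸, p¹⁹, p²⁰, p²¹, p²²}, of order 23.
Check: |G/G'| = 46/23 = 2 is the order of the abelianisation.

Answer: 23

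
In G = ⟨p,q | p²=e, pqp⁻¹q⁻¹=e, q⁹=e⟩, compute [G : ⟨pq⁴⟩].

First find ord(pq⁴) by computing successive powers:
  (pq⁴)¹ = pq⁴, (pq⁴)² = q⁸, (pq⁴)³ = pq³, (pq⁴)⁴ = q⁷, (pq⁴)⁵ = pq², (pq⁴)⁶ = q⁶, (pq⁴)⁷ = pq, (pq⁴)⁸ = q⁵, (pq⁴)⁹ = p, (pq⁴)¹⁰ = q⁴, (pq⁴)¹¹ = pq⁸, (pq⁴)¹² = q³, (pq⁴)¹³ = pq⁷, (pq⁴)¹⁴ = q², (pq⁴)¹⁵ = pq⁶, (pq⁴)¹⁶ = q, (pq⁴)¹⁷ = pq⁵, (pq⁴)¹⁸ = e.
So |⟨pq⁴⟩| = ord(pq⁴) = 18. With |G| = 18, by Lagrange [G : ⟨pq⁴⟩] = 18/18 = 1.

Answer: 1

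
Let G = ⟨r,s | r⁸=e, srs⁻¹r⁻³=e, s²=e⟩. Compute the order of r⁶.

Compute successive powers until reaching e:
  (r⁶)¹ = r⁶, (r⁶)² = r⁴, (r⁶)³ = r², (r⁶)⁴ = e.
The smallest positive k with (r⁶)ᵏ = e is 4.

Answer: 4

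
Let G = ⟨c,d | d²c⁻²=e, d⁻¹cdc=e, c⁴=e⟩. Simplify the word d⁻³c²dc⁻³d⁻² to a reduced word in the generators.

Multiply left to right, reducing at each step:
  d · c² = d⁻¹
  (d⁻¹) · d = e
  e · c⁻³ = c
  c · d⁻² = c³

Answer: c³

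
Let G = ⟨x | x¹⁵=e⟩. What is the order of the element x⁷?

Compute successive powers until reaching e:
  (x⁷)¹ = x⁷, (x⁷)² = x¹⁴, (x⁷)³ = x⁶, (x⁷)⁴ = x¹³, (x⁷)⁵ = x⁵, (x⁷)⁶ = x¹², (x⁷)⁷ = x⁴, (x⁷)⁸ = x¹¹, (x⁷)⁹ = x³, (x⁷)¹⁰ = x¹⁰, (x⁷)¹¹ = x², (x⁷)¹² = x⁹, (x⁷)¹³ = x, (x⁷)¹⁴ = x⁸, (x⁷)¹⁵ = e.
The smallest positive k with (x⁷)ᵏ = e is 15.

Answer: 15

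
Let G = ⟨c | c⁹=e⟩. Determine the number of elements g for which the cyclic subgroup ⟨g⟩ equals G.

G is cyclic of order 9. An element generates G iff its order is 9, and a cyclic group of order 9 has exactly φ(9) = 6 such elements.

Answer: 6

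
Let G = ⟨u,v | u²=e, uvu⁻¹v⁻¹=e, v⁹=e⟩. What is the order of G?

Enumerate words in the generators, reducing via the relations: the distinct elements are
  {e, u, v, uv, v², v³, v⁴, v⁵, v⁶, v⁷, v⁸, uv², uv³, uv⁴, uv⁵, uv⁶, uv⁷, uv⁸}.
No further products give new elements, so |G| = 18.

Answer: 18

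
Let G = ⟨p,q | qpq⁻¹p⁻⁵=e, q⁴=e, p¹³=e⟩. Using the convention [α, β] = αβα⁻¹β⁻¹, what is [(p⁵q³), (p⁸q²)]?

[(p⁵q³), (p⁸q²)] = (p⁵q³)·(p⁸q²)·(p⁵q³)⁻¹·(p⁸q²)⁻¹.
  (p⁵q³) · (p⁸q²) = p⁴q
  (p⁴q) · (pq) = p⁹q²
  (p⁹q²) · (p⁸q²) = p

Answer: p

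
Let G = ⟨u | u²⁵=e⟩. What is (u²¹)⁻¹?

The order of (u²¹) is 25 (smallest k with (u²¹)ᵏ = e), so (u²¹)⁻¹ = (u²¹)²⁴ = u⁴.
Check: (u²¹) · (u⁴) → (u²¹) · u⁴ = e, giving e as required.

Answer: u⁴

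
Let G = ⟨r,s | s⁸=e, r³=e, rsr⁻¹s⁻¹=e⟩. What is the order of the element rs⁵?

Compute successive powers until reaching e:
  (rs⁵)¹ = rs⁵, (rs⁵)² = r²s², (rs⁵)³ = s⁷, (rs⁵)⁴ = rs⁴, (rs⁵)⁵ = r²s, (rs⁵)⁶ = s⁶, (rs⁵)⁷ = rs³, (rs⁵)⁸ = r², (rs⁵)⁹ = s⁵, (rs⁵)¹⁰ = rs², (rs⁵)¹¹ = r²s⁷, (rs⁵)¹² = s⁴, (rs⁵)¹³ = rs, (rs⁵)¹⁴ = r²s⁶, (rs⁵)¹⁵ = s³, (rs⁵)¹⁶ = r, (rs⁵)¹⁷ = r²s⁵, (rs⁵)¹⁸ = s², (rs⁵)¹⁹ = rs⁷, (rs⁵)²⁰ = r²s⁴, (rs⁵)²¹ = s, (rs⁵)²² = rs⁶, (rs⁵)²³ = r²s³, (rs⁵)²⁴ = e.
The smallest positive k with (rs⁵)ᵏ = e is 24.

Answer: 24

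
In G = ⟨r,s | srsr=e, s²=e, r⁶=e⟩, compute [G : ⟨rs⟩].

First find ord(rs) by computing successive powers:
  (rs)¹ = rs, (rs)² = e.
So |⟨rs⟩| = ord(rs) = 2. With |G| = 12, by Lagrange [G : ⟨rs⟩] = 12/2 = 6.

Answer: 6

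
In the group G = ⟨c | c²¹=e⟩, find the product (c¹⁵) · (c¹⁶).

Compute (c¹⁵) · (c¹⁶) by multiplying left to right and reducing via the relations at each step:
  (c¹⁵) · c¹⁶ = c¹⁰

Answer: c¹⁰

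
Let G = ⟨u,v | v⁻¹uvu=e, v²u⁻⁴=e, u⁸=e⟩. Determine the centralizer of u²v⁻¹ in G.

⟨u²v⁻¹⟩ ⊆ C_G(u²v⁻¹) since powers of u²v⁻¹ commute with u²v⁻¹; so |C_G(u²v⁻¹)| ≥ |⟨u²v⁻¹⟩| = 4.
By orbit–stabilizer, |C_G(u²v⁻¹)| = |G| / |conj. class of u²v⁻¹| = 16 / 4 = 4.
The 4 elements commuting with u²v⁻¹ are {e, u⁴, u²v, u²v⁻¹}.

Answer: {e, u⁴, u²v, u²v⁻¹}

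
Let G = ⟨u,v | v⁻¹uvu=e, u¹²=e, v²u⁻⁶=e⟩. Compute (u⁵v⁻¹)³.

Compute successive powers of (u⁵v⁻¹), reducing at each step:
  (u⁵v⁻¹)²: (u⁵v⁻¹) · u⁵ = v⁻¹;   (v⁻¹) · v⁻¹ = u⁶
  (u⁵v⁻¹)³: (u⁶) · u⁵ = u¹¹;   (u¹¹) · v⁻¹ = u⁵v

Answer: u⁵v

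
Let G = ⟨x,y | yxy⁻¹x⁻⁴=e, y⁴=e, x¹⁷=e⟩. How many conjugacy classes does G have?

The conjugacy classes (representative and size) are:
  [e] (size 1), [x⁴] (size 4), [x²] (size 4), [x⁵] (size 4), [x¹¹] (size 4), [x⁷y] (size 17), [x³y²] (size 17), [x⁹y³] (size 17).
Class equation: 1 + 4 + 4 + 4 + 4 + 17 + 17 + 17 = 68 = |G|. So G has 8 conjugacy classes.

Answer: 8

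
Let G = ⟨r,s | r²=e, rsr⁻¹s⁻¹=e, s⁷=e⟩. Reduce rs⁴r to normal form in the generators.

Multiply left to right, reducing at each step:
  r · s⁴ = rs⁴
  (rs⁴) · r = s⁴

Answer: s⁴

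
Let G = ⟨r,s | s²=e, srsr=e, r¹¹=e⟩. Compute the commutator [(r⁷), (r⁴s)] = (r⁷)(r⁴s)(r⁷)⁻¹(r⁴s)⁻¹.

[(r⁷), (r⁴s)] = (r⁷)·(r⁴s)·(r⁷)⁻¹·(r⁴s)⁻¹.
  (r⁷) · (r⁴s) = s
  s · (r⁴) = r⁷s
  (r⁷s) · (r⁴s) = r³

Answer: r³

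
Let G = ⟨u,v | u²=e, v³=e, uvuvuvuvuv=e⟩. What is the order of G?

Enumerate words in the generators, reducing via the relations: the distinct elements are
  {e, u, v, uv, vu, v², uvu, uv², vuv, v²u, uvuv, uv²u, vuvu, vuv², v²uv, uvuvu, uvuv², uv²uv, vuv²u, v²uvu, v²uv², uvuv²u, uv²uvu, uv²uv², vuvuv², vuv²uv, v²uvuv, v²uv²u, uvuv²uv, uv²uvuv, uv²uv²u, vuvuv²u, vuv²uvu, vuv²uv², v²uvuv², v²uv²uv, uvuv²uvu, uvuv²uv², uv²uvuv², vuvuv²uv, vuv²uvuv, v²uvuv²u, v²uv²uvu, uvuv²uvuv, uv²uvuv²u, vuvuv²uv², vuv²uvuv², v²uvuv²uv, v²uv²uvuv, uvuv²uvuv², uv²uvuv²uv, vuv²uvuv²u, v²uvuv²uvu, v²uvuv²uv², v²uv²uvuv², uvuv²uvuv²u, uv²uvuv²uvu, uv²uvuv²uv², vuv²uvuv²uv, uvuv²uvuv²uv}.
No further products give new elements, so |G| = 60.

Answer: 60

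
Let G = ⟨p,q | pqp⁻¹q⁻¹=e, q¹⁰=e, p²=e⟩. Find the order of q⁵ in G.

Compute successive powers until reaching e:
  (q⁵)¹ = q⁵, (q⁵)² = e.
The smallest positive k with (q⁵)ᵏ = e is 2.

Answer: 2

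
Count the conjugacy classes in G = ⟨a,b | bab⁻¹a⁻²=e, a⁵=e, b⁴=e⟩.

The conjugacy classes (representative and size) are:
  [e] (size 1), [a⁴] (size 4), [a²b] (size 5), [b²] (size 5), [a³b³] (size 5).
Class equation: 1 + 4 + 5 + 5 + 5 = 20 = |G|. So G has 5 conjugacy classes.

Answer: 5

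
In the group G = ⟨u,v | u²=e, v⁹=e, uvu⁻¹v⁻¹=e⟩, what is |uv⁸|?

Compute successive powers until reaching e:
  (uv⁸)¹ = uv⁸, (uv⁸)² = v⁷, (uv⁸)³ = uv⁶, (uv⁸)⁴ = v⁵, (uv⁸)⁵ = uv⁴, (uv⁸)⁶ = v³, (uv⁸)⁷ = uv², (uv⁸)⁸ = v, (uv⁸)⁹ = u, (uv⁸)¹⁰ = v⁸, (uv⁸)¹¹ = uv⁷, (uv⁸)¹² = v⁶, (uv⁸)¹³ = uv⁵, (uv⁸)¹⁴ = v⁴, (uv⁸)¹⁵ = uv³, (uv⁸)¹⁶ = v², (uv⁸)¹⁷ = uv, (uv⁸)¹⁸ = e.
The smallest positive k with (uv⁸)ᵏ = e is 18.

Answer: 18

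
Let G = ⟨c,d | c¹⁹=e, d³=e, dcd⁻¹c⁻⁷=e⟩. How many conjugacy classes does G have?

The conjugacy classes (representative and size) are:
  [e] (size 1), [c¹¹] (size 3), [c¹⁴] (size 3), [c⁶] (size 3), [c¹⁷] (size 3), [c¹²] (size 3), [c¹⁰] (size 3), [c²d] (size 19), [c¹⁸d²] (size 19).
Class equation: 1 + 3 + 3 + 3 + 3 + 3 + 3 + 19 + 19 = 57 = |G|. So G has 9 conjugacy classes.

Answer: 9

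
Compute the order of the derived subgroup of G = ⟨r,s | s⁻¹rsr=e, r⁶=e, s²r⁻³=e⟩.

G' = [G, G] is generated by all commutators. The generator-pair commutators are: [r, s] = r².
The subgroup they normally generate is {e, r², r⁴}, of order 3.
Check: |G/G'| = 12/3 = 4 is the order of the abelianisation.

Answer: 3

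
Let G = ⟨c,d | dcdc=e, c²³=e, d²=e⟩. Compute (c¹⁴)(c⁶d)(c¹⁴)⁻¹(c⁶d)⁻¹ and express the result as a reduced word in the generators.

[(c¹⁴), (c⁶d)] = (c¹⁴)·(c⁶d)·(c¹⁴)⁻¹·(c⁶d)⁻¹.
  (c¹⁴) · (c⁶d) = c²⁰d
  (c²⁰d) · (c⁹) = c¹¹d
  (c¹¹d) · (c⁶d) = c⁵

Answer: c⁵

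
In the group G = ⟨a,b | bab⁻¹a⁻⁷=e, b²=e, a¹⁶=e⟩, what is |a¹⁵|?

Compute successive powers until reaching e:
  (a¹⁵)¹ = a¹⁵, (a¹⁵)² = a¹⁴, (a¹⁵)³ = a¹³, (a¹⁵)⁴ = a¹², (a¹⁵)⁵ = a¹¹, (a¹⁵)⁶ = a¹⁰, (a¹⁵)⁷ = a⁹, (a¹⁵)⁸ = a⁸, (a¹⁵)⁹ = a⁷, (a¹⁵)¹⁰ = a⁶, (a¹⁵)¹¹ = a⁵, (a¹⁵)¹² = a⁴, (a¹⁵)¹³ = a³, (a¹⁵)¹⁴ = a², (a¹⁵)¹⁵ = a, (a¹⁵)¹⁶ = e.
The smallest positive k with (a¹⁵)ᵏ = e is 16.

Answer: 16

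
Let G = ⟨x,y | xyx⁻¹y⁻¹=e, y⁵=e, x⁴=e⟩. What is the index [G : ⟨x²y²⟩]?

First find ord(x²y²) by computing successive powers:
  (x²y²)¹ = x²y², (x²y²)² = y⁴, (x²y²)³ = x²y, (x²y²)⁴ = y³, (x²y²)⁵ = x², (x²y²)⁶ = y², (x²y²)⁷ = x²y⁴, (x²y²)⁸ = y, (x²y²)⁹ = x²y³, (x²y²)¹⁰ = e.
So |⟨x²y²⟩| = ord(x²y²) = 10. With |G| = 20, by Lagrange [G : ⟨x²y²⟩] = 20/10 = 2.

Answer: 2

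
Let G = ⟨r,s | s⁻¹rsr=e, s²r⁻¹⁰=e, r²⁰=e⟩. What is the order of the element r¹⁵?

Compute successive powers until reaching e:
  (r¹⁵)¹ = r¹⁵, (r¹⁵)² = r¹⁰, (r¹⁵)³ = r⁵, (r¹⁵)⁴ = e.
The smallest positive k with (r¹⁵)ᵏ = e is 4.

Answer: 4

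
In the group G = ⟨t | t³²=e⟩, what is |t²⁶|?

Compute successive powers until reaching e:
  (t²⁶)¹ = t²⁶, (t²⁶)² = t²⁰, (t²⁶)³ = t¹⁴, (t²⁶)⁴ = t⁸, (t²⁶)⁵ = t², (t²⁶)⁶ = t²⁸, (t²⁶)⁷ = t²², (t²⁶)⁸ = t¹⁶, (t²⁶)⁹ = t¹⁰, (t²⁶)¹⁰ = t⁴, (t²⁶)¹¹ = t³⁰, (t²⁶)¹² = t²⁴, (t²⁶)¹³ = t¹⁸, (t²⁶)¹⁴ = t¹², (t²⁶)¹⁵ = t⁶, (t²⁶)¹⁶ = e.
The smallest positive k with (t²⁶)ᵏ = e is 16.

Answer: 16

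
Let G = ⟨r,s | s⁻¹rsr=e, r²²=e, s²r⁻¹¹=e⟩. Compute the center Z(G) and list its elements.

An element z ∈ Z(G) iff z commutes with every generator.
For example r¹¹ is central: (r¹¹)·r = r¹² = r·(r¹¹); (r¹¹)·s = s⁻¹ = s·(r¹¹).
Whereas r ∉ Z(G) since r·s = rs ≠ r¹⁰s⁻¹ = s·r.
Checking each of the 44 elements this way gives Z(G) = {e, r¹¹}, of order 2.

Answer: {e, r¹¹}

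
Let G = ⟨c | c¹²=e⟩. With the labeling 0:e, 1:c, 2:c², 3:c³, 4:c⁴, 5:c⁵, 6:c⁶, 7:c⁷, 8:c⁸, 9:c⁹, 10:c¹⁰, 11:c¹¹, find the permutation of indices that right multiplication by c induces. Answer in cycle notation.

(0 1 2 3 4 5 6 7 8 9 10 11)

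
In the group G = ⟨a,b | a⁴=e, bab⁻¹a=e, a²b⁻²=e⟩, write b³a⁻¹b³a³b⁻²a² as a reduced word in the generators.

Multiply left to right, reducing at each step:
  (b⁻¹) · a⁻¹ = ab⁻¹
  (ab⁻¹) · b³ = a³
  (a³) · a³ = a²
  (a²) · b⁻² = e
  e · a² = a²

Answer: a²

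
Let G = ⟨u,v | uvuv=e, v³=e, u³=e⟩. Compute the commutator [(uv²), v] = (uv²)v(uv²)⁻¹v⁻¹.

[(uv²), v] = (uv²)·v·(uv²)⁻¹·v⁻¹.
  (uv²) · v = u
  u · (vu²) = v²u
  (v²u) · (v²) = uv²u

Answer: uv²u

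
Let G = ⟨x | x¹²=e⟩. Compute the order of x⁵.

Compute successive powers until reaching e:
  (x⁵)¹ = x⁵, (x⁵)² = x¹⁰, (x⁵)³ = x³, (x⁵)⁴ = x⁸, (x⁵)⁵ = x, (x⁵)⁶ = x⁶, (x⁵)⁷ = x¹¹, (x⁵)⁸ = x⁴, (x⁵)⁹ = x⁹, (x⁵)¹⁰ = x², (x⁵)¹¹ = x⁷, (x⁵)¹² = e.
The smallest positive k with (x⁵)ᵏ = e is 12.

Answer: 12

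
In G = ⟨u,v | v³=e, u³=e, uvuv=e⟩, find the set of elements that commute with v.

⟨v⟩ ⊆ C_G(v) since powers of v commute with v; so |C_G(v)| ≥ |⟨v⟩| = 3.
By orbit–stabilizer, |C_G(v)| = |G| / |conj. class of v| = 12 / 4 = 3.
The 3 elements commuting with v are {e, v, v²}.

Answer: {e, v, v²}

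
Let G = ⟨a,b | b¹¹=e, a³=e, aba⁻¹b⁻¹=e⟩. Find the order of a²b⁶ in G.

Compute successive powers until reaching e:
  (a²b⁶)¹ = a²b⁶, (a²b⁶)² = ab, (a²b⁶)³ = b⁷, (a²b⁶)⁴ = a²b², (a²b⁶)⁵ = ab⁸, (a²b⁶)⁶ = b³, (a²b⁶)⁷ = a²b⁹, (a²b⁶)⁸ = ab⁴, (a²b⁶)⁹ = b¹⁰, (a²b⁶)¹⁰ = a²b⁵, (a²b⁶)¹¹ = a, (a²b⁶)¹² = b⁶, (a²b⁶)¹³ = a²b, (a²b⁶)¹⁴ = ab⁷, (a²b⁶)¹⁵ = b², (a²b⁶)¹⁶ = a²b⁸, (a²b⁶)¹⁷ = ab³, (a²b⁶)¹⁸ = b⁹, (a²b⁶)¹⁹ = a²b⁴, (a²b⁶)²⁰ = ab¹⁰, (a²b⁶)²¹ = b⁵, (a²b⁶)²² = a², (a²b⁶)²³ = ab⁶, (a²b⁶)²⁴ = b, (a²b⁶)²⁵ = a²b⁷, (a²b⁶)²⁶ = ab², (a²b⁶)²⁷ = b⁸, (a²b⁶)²⁸ = a²b³, (a²b⁶)²⁹ = ab⁹, (a²b⁶)³⁰ = b⁴, (a²b⁶)³¹ = a²b¹⁰, (a²b⁶)³² = ab⁵, (a²b⁶)³³ = e.
The smallest positive k with (a²b⁶)ᵏ = e is 33.

Answer: 33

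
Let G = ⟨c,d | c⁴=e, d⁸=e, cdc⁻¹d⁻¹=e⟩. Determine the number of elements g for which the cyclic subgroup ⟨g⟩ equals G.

⟨g⟩ = G would require ord(g) = |G| = 32, but the maximum element order in G is 8 < 32. So G is not cyclic and no single element generates it: the count is 0.

Answer: 0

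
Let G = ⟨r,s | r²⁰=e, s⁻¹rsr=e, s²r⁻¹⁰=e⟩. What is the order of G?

Enumerate words in the generators, reducing via the relations: the distinct elements are
  {e, r, s, rs, r², r³, r⁴, r⁵, r⁶, r⁷, r⁸, r⁹, r²s, r³s, r¹², r¹³, r¹¹, r¹⁰, r¹⁴, r¹⁵, r¹⁶, r¹⁷, r¹⁸, r¹⁹, r⁴s, r⁵s, r⁶s, r⁷s, r⁸s, r⁹s, s⁻¹, rs⁻¹, r²s⁻¹, r³s⁻¹, r⁴s⁻¹, r⁵s⁻¹, r⁶s⁻¹, r⁷s⁻¹, r⁸s⁻¹, r⁹s⁻¹}.
No further products give new elements, so |G| = 40.

Answer: 40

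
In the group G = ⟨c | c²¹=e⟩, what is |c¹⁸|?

Compute successive powers until reaching e:
  (c¹⁸)¹ = c¹⁸, (c¹⁸)² = c¹⁵, (c¹⁸)³ = c¹², (c¹⁸)⁴ = c⁹, (c¹⁸)⁵ = c⁶, (c¹⁸)⁶ = c³, (c¹⁸)⁷ = e.
The smallest positive k with (c¹⁸)ᵏ = e is 7.

Answer: 7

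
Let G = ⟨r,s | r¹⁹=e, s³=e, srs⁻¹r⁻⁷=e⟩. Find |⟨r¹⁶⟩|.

|⟨r¹⁶⟩| equals the order of r¹⁶. Compute successive powers until reaching e:
  (r¹⁶)¹ = r¹⁶, (r¹⁶)² = r¹³, (r¹⁶)³ = r¹⁰, (r¹⁶)⁴ = r⁷, (r¹⁶)⁵ = r⁴, (r¹⁶)⁶ = r, (r¹⁶)⁷ = r¹⁷, (r¹⁶)⁸ = r¹⁴, (r¹⁶)⁹ = r¹¹, (r¹⁶)¹⁰ = r⁸, (r¹⁶)¹¹ = r⁵, (r¹⁶)¹² = r², (r¹⁶)¹³ = r¹⁸, (r¹⁶)¹⁴ = r¹⁵, (r¹⁶)¹⁵ = r¹², (r¹⁶)¹⁶ = r⁹, (r¹⁶)¹⁷ = r⁶, (r¹⁶)¹⁸ = r³, (r¹⁶)¹⁹ = e.
The smallest positive k with (r¹⁶)ᵏ = e is 19, so |⟨r¹⁶⟩| = 19.

Answer: 19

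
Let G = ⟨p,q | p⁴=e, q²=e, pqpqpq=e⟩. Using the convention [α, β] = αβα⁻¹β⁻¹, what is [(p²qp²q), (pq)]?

[(p²qp²q), (pq)] = (p²qp²q)·(pq)·(p²qp²q)⁻¹·(pq)⁻¹.
  (p²qp²q) · (pq) = pqp²
  (pqp²) · (p²qp²q) = p³q
  (p³q) · (qp³) = p²

Answer: p²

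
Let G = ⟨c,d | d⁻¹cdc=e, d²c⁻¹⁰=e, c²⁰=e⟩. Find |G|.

Enumerate words in the generators, reducing via the relations: the distinct elements are
  {c, d, e, cd, c², c³, c⁴, c⁵, c⁶, c⁷, c⁸, c⁹, c²d, c³d, c¹², c¹³, c¹¹, c¹⁰, c¹⁴, c¹⁵, c¹⁶, c¹⁷, c¹⁸, c¹⁹, c⁴d, c⁵d, c⁶d, c⁷d, c⁸d, c⁹d, d⁻¹, cd⁻¹, c²d⁻¹, c³d⁻¹, c⁴d⁻¹, c⁵d⁻¹, c⁶d⁻¹, c⁷d⁻¹, c⁸d⁻¹, c⁹d⁻¹}.
No further products give new elements, so |G| = 40.

Answer: 40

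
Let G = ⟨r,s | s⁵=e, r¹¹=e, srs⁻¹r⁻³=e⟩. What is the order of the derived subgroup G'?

G' = [G, G] is generated by all commutators. The generator-pair commutators are: [r, s] = r⁹.
The subgroup they normally generate is {e, r, r², r³, r⁴, r⁵, r⁶, r⁷, r⁸, r⁹, r¹⁰}, of order 11.
Check: |G/G'| = 55/11 = 5 is the order of the abelianisation.

Answer: 11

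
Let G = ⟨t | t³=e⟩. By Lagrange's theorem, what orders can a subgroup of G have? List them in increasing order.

|G| = 3 = 3. By Lagrange's theorem the order of any subgroup divides 3; the divisors of 3 are 1, 3.

Answer: 1, 3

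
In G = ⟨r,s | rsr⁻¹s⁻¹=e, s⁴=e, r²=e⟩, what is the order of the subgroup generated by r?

|⟨r⟩| equals the order of r. Compute successive powers until reaching e:
  r¹ = r, r² = e.
The smallest positive k with rᵏ = e is 2, so |⟨r⟩| = 2.

Answer: 2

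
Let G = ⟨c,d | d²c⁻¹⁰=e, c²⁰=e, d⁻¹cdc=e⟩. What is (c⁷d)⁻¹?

The order of (c⁷d) is 4 (smallest k with (c⁷d)ᵏ = e), so (c⁷d)⁻¹ = (c⁷d)³ = c⁷d⁻¹.
Check: (c⁷d) · (c⁷d⁻¹) → (c⁷d) · c⁷ = d;   d · d⁻¹ = e, giving e as required.

Answer: c⁷d⁻¹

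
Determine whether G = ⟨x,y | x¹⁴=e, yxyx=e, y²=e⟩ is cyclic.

Every cyclic group is abelian. But x·y = xy while y·x = x¹³y, so x·y ≠ y·x and G is not abelian. Hence G is not cyclic.

Answer: No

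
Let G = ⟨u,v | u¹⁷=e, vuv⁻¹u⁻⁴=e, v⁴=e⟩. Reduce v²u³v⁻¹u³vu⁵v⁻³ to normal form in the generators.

Multiply left to right, reducing at each step:
  (v²) · u³ = u¹⁴v²
  (u¹⁴v²) · v⁻¹ = u¹⁴v
  (u¹⁴v) · u³ = u⁹v
  (u⁹v) · v = u⁹v²
  (u⁹v²) · u⁵ = u⁴v²
  (u⁴v²) · v⁻³ = u⁴v³

Answer: u⁴v³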